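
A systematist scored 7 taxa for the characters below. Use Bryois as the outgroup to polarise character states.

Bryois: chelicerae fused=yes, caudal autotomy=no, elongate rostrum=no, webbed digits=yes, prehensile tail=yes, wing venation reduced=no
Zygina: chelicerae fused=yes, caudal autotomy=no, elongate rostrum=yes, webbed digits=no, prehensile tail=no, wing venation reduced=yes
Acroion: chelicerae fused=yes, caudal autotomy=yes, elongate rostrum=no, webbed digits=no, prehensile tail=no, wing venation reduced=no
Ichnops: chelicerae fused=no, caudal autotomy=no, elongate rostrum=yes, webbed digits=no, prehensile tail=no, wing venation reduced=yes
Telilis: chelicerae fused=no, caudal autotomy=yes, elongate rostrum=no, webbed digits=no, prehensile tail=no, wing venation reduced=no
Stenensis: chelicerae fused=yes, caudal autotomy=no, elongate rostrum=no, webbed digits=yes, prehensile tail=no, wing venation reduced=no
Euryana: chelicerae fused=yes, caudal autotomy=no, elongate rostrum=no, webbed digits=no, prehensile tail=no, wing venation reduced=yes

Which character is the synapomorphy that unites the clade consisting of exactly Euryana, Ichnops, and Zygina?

Character polarity is set by the outgroup: the derived state is whichever differs from the outgroup's state, so for chelicerae fused, webbed digits, prehensile tail the derived state is 'no', and for the remaining characters it is 'yes'.
chelicerae fused groups Ichnops and Telilis, which is incompatible with the clades supported by the remaining characters; treating it as convergent (homoplasy) costs fewer steps than any alternative tree.
Only Acroion and Telilis show the derived state 'yes' for caudal autotomy, supporting them as a clade.
elongate rostrum: derived state 'yes' in Ichnops and Zygina only — synapomorphy for {Ichnops, Zygina}.
webbed digits (derived state 'no') is shared by Acroion, Euryana, Ichnops, Telilis, and Zygina — a synapomorphy uniting that clade.
prehensile tail (derived state 'no') is shared by all ingroup taxa — unites the whole ingroup.
wing venation reduced: derived state 'yes' in Euryana, Ichnops, and Zygina only — synapomorphy for {Euryana, Ichnops, Zygina}.
Most parsimonious ingroup topology: ((((Zygina,Ichnops),Euryana),(Acroion,Telilis)),Stenensis).
The clade {Euryana, Ichnops, Zygina} is supported by wing venation reduced: its derived state 'yes' occurs in exactly those taxa and in no other taxon (including the outgroup).

wing venation reduced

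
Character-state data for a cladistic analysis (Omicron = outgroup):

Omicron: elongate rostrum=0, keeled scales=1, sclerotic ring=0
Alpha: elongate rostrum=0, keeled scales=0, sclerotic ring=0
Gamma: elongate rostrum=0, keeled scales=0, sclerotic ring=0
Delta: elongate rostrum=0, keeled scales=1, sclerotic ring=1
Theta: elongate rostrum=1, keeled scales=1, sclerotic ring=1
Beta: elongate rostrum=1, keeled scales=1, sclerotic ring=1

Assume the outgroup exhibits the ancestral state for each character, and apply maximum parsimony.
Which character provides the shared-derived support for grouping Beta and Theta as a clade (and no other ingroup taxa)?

elongate rostrum

Character polarity is set by the outgroup: the derived state is whichever differs from the outgroup's state, so for keeled scales the derived state is '0', and for the remaining characters it is '1'.
elongate rostrum: derived state '1' in Beta and Theta only — synapomorphy for {Beta, Theta}.
Only Alpha and Gamma show the derived state '0' for keeled scales, supporting them as a clade.
sclerotic ring (derived state '1') is shared by Beta, Delta, and Theta — a synapomorphy uniting that clade.
Most parsimonious ingroup topology: ((Alpha,Gamma),(Delta,(Theta,Beta))).
The clade {Beta, Theta} is supported by elongate rostrum: its derived state '1' occurs in exactly those taxa and in no other taxon (including the outgroup).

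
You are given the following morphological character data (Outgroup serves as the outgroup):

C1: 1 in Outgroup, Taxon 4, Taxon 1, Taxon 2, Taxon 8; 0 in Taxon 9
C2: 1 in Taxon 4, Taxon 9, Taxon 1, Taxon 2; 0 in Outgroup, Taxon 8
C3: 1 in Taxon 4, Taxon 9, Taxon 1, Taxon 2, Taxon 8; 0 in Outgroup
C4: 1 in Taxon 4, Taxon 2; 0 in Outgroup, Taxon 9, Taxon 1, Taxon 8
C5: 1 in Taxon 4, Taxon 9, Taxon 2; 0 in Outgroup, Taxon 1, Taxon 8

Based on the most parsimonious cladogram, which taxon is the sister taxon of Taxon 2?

Taxon 4

Character polarity is set by the outgroup: the derived state is whichever differs from the outgroup's state, so for C1 the derived state is '0', and for the remaining characters it is '1'.
C1: derived state '0' in Taxon 9 only — an autapomorphy, so it tells us nothing about relationships among taxa.
C2: derived state '1' in Taxon 1, Taxon 2, Taxon 4, and Taxon 9 only — synapomorphy for {Taxon 1, Taxon 2, Taxon 4, Taxon 9}.
All ingroup taxa share the derived state '1' for C3; it defines the ingroup but does not resolve relationships within it.
Only Taxon 2 and Taxon 4 show the derived state '1' for C4, supporting them as a clade.
C5 (derived state '1') is shared by Taxon 2, Taxon 4, and Taxon 9 — a synapomorphy uniting that clade.
Most parsimonious ingroup topology: ((((Taxon 4,Taxon 2),Taxon 9),Taxon 1),Taxon 8).
Taxon 2 and Taxon 4 form a cherry on this tree, so they are sister taxa.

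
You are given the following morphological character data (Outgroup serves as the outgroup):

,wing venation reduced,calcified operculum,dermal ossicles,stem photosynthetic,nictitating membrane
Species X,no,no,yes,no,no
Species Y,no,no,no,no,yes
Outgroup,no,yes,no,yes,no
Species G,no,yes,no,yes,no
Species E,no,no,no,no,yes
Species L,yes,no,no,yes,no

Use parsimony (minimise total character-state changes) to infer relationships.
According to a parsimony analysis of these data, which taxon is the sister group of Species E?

Character polarity is set by the outgroup: the derived state is whichever differs from the outgroup's state, so for calcified operculum, stem photosynthetic the derived state is 'no', and for the remaining characters it is 'yes'.
wing venation reduced (derived state 'yes') is unique to Species L (autapomorphy; uninformative for grouping).
calcified operculum (derived state 'no') is shared by Species E, Species L, Species X, and Species Y — a synapomorphy uniting that clade.
dermal ossicles (derived state 'yes') is unique to Species X (autapomorphy; uninformative for grouping).
stem photosynthetic (derived state 'no') is shared by Species E, Species X, and Species Y — a synapomorphy uniting that clade.
nictitating membrane (derived state 'yes') is shared by Species E and Species Y — a synapomorphy uniting that clade.
Most parsimonious ingroup topology: ((((Species Y,Species E),Species X),Species L),Species G).
Species E and Species Y form a cherry on this tree, so they are sister taxa.

Species Y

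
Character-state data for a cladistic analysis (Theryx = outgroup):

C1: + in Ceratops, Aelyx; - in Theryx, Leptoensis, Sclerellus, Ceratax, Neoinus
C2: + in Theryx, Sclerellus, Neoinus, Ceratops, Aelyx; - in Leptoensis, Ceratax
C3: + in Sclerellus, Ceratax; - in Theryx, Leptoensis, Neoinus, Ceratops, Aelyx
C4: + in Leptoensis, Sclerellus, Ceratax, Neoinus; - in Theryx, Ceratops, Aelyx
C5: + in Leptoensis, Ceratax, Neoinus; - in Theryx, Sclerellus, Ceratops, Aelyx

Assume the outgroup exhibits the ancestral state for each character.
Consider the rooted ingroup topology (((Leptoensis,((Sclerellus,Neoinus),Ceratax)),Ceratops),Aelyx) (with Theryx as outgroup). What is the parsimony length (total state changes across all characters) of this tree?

9

Map each character onto (((Leptoensis,((Sclerellus,Neoinus),Ceratax)),Ceratops),Aelyx) (rooted by Theryx) and count the minimum state changes it requires (Fitch parsimony):
C1: 2; C2: 2; C3: 2; C4: 1; C5: 2.
Total tree length = 9.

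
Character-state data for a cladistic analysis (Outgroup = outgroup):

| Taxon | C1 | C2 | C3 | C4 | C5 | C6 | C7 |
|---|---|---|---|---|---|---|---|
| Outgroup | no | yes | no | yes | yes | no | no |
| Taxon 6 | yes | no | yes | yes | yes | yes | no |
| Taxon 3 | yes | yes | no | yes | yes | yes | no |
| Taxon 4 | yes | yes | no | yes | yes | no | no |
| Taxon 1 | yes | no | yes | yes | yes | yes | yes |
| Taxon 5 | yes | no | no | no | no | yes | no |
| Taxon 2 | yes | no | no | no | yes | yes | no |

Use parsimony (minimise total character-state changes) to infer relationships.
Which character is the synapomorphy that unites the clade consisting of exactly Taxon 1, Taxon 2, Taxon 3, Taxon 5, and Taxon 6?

C6

Character polarity is set by the outgroup: the derived state is whichever differs from the outgroup's state, so for C2, C4, C5 the derived state is 'no', and for the remaining characters it is 'yes'.
All ingroup taxa share the derived state 'yes' for C1; it defines the ingroup but does not resolve relationships within it.
C2: derived state 'no' in Taxon 1, Taxon 2, Taxon 5, and Taxon 6 only — synapomorphy for {Taxon 1, Taxon 2, Taxon 5, Taxon 6}.
C3 (derived state 'yes') is shared by Taxon 1 and Taxon 6 — a synapomorphy uniting that clade.
C4: derived state 'no' in Taxon 2 and Taxon 5 only — synapomorphy for {Taxon 2, Taxon 5}.
C5: derived state 'no' in Taxon 5 only — an autapomorphy, so it tells us nothing about relationships among taxa.
C6: derived state 'yes' in Taxon 1, Taxon 2, Taxon 3, Taxon 5, and Taxon 6 only — synapomorphy for {Taxon 1, Taxon 2, Taxon 3, Taxon 5, Taxon 6}.
C7 (derived state 'yes') is unique to Taxon 1 (autapomorphy; uninformative for grouping).
Most parsimonious ingroup topology: ((((Taxon 6,Taxon 1),(Taxon 5,Taxon 2)),Taxon 3),Taxon 4).
The clade {Taxon 1, Taxon 2, Taxon 3, Taxon 5, Taxon 6} is supported by C6: its derived state 'yes' occurs in exactly those taxa and in no other taxon (including the outgroup).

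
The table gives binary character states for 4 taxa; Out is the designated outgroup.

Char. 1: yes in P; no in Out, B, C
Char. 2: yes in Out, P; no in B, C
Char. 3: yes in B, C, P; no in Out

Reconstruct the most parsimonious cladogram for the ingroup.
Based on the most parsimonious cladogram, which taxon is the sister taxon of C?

B

Character polarity is set by the outgroup: the derived state is whichever differs from the outgroup's state, so for Char. 2 the derived state is 'no', and for the remaining characters it is 'yes'.
Char. 1 (derived state 'yes') is unique to P (autapomorphy; uninformative for grouping).
Only B and C show the derived state 'no' for Char. 2, supporting them as a clade.
All ingroup taxa share the derived state 'yes' for Char. 3; it defines the ingroup but does not resolve relationships within it.
Most parsimonious ingroup topology: ((B,C),P).
C and B form a cherry on this tree, so they are sister taxa.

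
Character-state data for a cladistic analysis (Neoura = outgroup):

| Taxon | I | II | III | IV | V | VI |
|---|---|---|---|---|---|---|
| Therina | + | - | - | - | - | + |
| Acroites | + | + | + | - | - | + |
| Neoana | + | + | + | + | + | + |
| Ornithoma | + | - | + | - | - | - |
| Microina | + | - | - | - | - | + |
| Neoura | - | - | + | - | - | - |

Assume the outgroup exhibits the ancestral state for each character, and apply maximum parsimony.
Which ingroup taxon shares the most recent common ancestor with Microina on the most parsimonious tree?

Character polarity is set by the outgroup: the derived state is whichever differs from the outgroup's state, so for III the derived state is '-', and for the remaining characters it is '+'.
I (derived state '+') is shared by all ingroup taxa — unites the whole ingroup.
II (derived state '+') is shared by Acroites and Neoana — a synapomorphy uniting that clade.
III (derived state '-') is shared by Microina and Therina — a synapomorphy uniting that clade.
IV (derived state '+') is unique to Neoana (autapomorphy; uninformative for grouping).
V (derived state '+') is unique to Neoana (autapomorphy; uninformative for grouping).
Only Acroites, Microina, Neoana, and Therina show the derived state '+' for VI, supporting them as a clade.
Most parsimonious ingroup topology: (((Acroites,Neoana),(Microina,Therina)),Ornithoma).
Microina and Therina form a cherry on this tree, so they are sister taxa.

Therina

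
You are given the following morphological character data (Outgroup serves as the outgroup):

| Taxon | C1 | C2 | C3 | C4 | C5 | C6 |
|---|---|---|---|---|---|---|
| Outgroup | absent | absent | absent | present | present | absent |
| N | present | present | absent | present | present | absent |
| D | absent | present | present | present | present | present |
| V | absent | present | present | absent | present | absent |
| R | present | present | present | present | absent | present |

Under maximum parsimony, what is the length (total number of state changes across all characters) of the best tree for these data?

7

Character polarity is set by the outgroup: the derived state is whichever differs from the outgroup's state, so for C4, C5 the derived state is 'absent', and for the remaining characters it is 'present'.
C1 groups N and R, which is incompatible with the clades supported by the remaining characters; treating it as convergent (homoplasy) costs fewer steps than any alternative tree.
C2 (derived state 'present') is shared by all ingroup taxa — unites the whole ingroup.
Only D, R, and V show the derived state 'present' for C3, supporting them as a clade.
C4 (derived state 'absent') is unique to V (autapomorphy; uninformative for grouping).
C5: derived state 'absent' in R only — an autapomorphy, so it tells us nothing about relationships among taxa.
C6: derived state 'present' in D and R only — synapomorphy for {D, R}.
Most parsimonious ingroup topology: (N,((D,R),V)).
Changes per character on this tree: C1: 2; C2: 1; C3: 1; C4: 1; C5: 1; C6: 1.
Total = 7.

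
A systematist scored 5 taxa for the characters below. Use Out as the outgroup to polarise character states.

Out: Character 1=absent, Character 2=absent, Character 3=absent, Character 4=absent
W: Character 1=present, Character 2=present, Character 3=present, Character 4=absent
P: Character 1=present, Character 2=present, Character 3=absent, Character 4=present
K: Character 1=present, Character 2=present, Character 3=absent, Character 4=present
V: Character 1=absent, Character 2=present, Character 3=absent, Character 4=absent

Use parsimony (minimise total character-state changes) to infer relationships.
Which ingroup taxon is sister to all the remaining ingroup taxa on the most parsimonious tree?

V

The outgroup has state 'absent' for every character, so 'present' is the derived state throughout.
Character 1: derived state 'present' in K, P, and W only — synapomorphy for {K, P, W}.
Character 2 (derived state 'present') is shared by all ingroup taxa — unites the whole ingroup.
Character 3: derived state 'present' in W only — an autapomorphy, so it tells us nothing about relationships among taxa.
Character 4 (derived state 'present') is shared by K and P — a synapomorphy uniting that clade.
Most parsimonious ingroup topology: ((W,(P,K)),V).
V is sister to the clade containing all other ingroup taxa, so it is the earliest-diverging (most basal) ingroup lineage.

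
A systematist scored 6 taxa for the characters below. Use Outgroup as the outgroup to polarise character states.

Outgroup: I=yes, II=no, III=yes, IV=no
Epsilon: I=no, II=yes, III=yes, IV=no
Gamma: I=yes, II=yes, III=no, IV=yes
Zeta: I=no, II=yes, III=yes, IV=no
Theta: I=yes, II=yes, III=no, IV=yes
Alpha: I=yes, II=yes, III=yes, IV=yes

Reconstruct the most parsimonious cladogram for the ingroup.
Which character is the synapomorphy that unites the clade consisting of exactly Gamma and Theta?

Character polarity is set by the outgroup: the derived state is whichever differs from the outgroup's state, so for I, III the derived state is 'no', and for the remaining characters it is 'yes'.
I (derived state 'no') is shared by Epsilon and Zeta — a synapomorphy uniting that clade.
II (derived state 'yes') is shared by all ingroup taxa — unites the whole ingroup.
III (derived state 'no') is shared by Gamma and Theta — a synapomorphy uniting that clade.
Only Alpha, Gamma, and Theta show the derived state 'yes' for IV, supporting them as a clade.
Most parsimonious ingroup topology: ((Epsilon,Zeta),((Gamma,Theta),Alpha)).
The clade {Gamma, Theta} is supported by III: its derived state 'no' occurs in exactly those taxa and in no other taxon (including the outgroup).

III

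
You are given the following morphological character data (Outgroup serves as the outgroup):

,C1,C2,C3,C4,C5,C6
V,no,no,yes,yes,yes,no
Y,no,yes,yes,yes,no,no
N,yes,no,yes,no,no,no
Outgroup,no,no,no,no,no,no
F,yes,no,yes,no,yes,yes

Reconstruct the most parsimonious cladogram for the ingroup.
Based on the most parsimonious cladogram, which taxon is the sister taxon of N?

The outgroup has state 'no' for every character, so 'yes' is the derived state throughout.
C1: derived state 'yes' in F and N only — synapomorphy for {F, N}.
C2: derived state 'yes' in Y only — an autapomorphy, so it tells us nothing about relationships among taxa.
C3 (derived state 'yes') is shared by all ingroup taxa — unites the whole ingroup.
C4 (derived state 'yes') is shared by V and Y — a synapomorphy uniting that clade.
C5 groups F and V, which is incompatible with the clades supported by the remaining characters; treating it as convergent (homoplasy) costs fewer steps than any alternative tree.
C6 (derived state 'yes') is unique to F (autapomorphy; uninformative for grouping).
Most parsimonious ingroup topology: ((V,Y),(F,N)).
N and F form a cherry on this tree, so they are sister taxa.

F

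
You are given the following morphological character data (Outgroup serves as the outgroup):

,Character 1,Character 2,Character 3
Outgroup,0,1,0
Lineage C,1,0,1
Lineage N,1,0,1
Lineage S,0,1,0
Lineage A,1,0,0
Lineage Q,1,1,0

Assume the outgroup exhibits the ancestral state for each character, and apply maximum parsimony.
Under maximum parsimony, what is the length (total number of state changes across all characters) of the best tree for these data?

Character polarity is set by the outgroup: the derived state is whichever differs from the outgroup's state, so for Character 2 the derived state is '0', and for the remaining characters it is '1'.
Character 1: derived state '1' in Lineage A, Lineage C, Lineage N, and Lineage Q only — synapomorphy for {Lineage A, Lineage C, Lineage N, Lineage Q}.
Character 2 (derived state '0') is shared by Lineage A, Lineage C, and Lineage N — a synapomorphy uniting that clade.
Character 3 (derived state '1') is shared by Lineage C and Lineage N — a synapomorphy uniting that clade.
Most parsimonious ingroup topology: ((((Lineage C,Lineage N),Lineage A),Lineage Q),Lineage S).
Changes per character on this tree: Character 1: 1; Character 2: 1; Character 3: 1.
Total = 3.

3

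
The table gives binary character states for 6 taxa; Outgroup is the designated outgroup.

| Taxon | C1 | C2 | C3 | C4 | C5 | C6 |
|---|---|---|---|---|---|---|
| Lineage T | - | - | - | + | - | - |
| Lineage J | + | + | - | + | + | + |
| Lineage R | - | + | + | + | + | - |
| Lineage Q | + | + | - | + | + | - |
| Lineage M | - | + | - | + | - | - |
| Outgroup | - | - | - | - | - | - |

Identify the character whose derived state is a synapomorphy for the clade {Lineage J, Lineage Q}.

The outgroup has state '-' for every character, so '+' is the derived state throughout.
C1: derived state '+' in Lineage J and Lineage Q only — synapomorphy for {Lineage J, Lineage Q}.
C2 (derived state '+') is shared by Lineage J, Lineage M, Lineage Q, and Lineage R — a synapomorphy uniting that clade.
C3: derived state '+' in Lineage R only — an autapomorphy, so it tells us nothing about relationships among taxa.
C4 (derived state '+') is shared by all ingroup taxa — unites the whole ingroup.
Only Lineage J, Lineage Q, and Lineage R show the derived state '+' for C5, supporting them as a clade.
C6: derived state '+' in Lineage J only — an autapomorphy, so it tells us nothing about relationships among taxa.
Most parsimonious ingroup topology: (((Lineage R,(Lineage J,Lineage Q)),Lineage M),Lineage T).
The clade {Lineage J, Lineage Q} is supported by C1: its derived state '+' occurs in exactly those taxa and in no other taxon (including the outgroup).

C1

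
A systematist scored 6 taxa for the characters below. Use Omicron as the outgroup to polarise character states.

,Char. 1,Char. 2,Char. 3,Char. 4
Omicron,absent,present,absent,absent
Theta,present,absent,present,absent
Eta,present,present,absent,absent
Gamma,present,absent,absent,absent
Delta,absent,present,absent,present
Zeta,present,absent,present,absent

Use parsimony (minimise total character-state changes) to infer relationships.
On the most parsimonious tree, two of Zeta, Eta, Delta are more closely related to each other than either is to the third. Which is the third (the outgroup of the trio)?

Character polarity is set by the outgroup: the derived state is whichever differs from the outgroup's state, so for Char. 2 the derived state is 'absent', and for the remaining characters it is 'present'.
Char. 1: derived state 'present' in Eta, Gamma, Theta, and Zeta only — synapomorphy for {Eta, Gamma, Theta, Zeta}.
Char. 2 (derived state 'absent') is shared by Gamma, Theta, and Zeta — a synapomorphy uniting that clade.
Char. 3 (derived state 'present') is shared by Theta and Zeta — a synapomorphy uniting that clade.
Char. 4: derived state 'present' in Delta only — an autapomorphy, so it tells us nothing about relationships among taxa.
Most parsimonious ingroup topology: ((Eta,((Zeta,Theta),Gamma)),Delta).
Eta and Zeta share a more recent common ancestor with each other than either does with Delta, so Delta is the least closely related of the three.

Delta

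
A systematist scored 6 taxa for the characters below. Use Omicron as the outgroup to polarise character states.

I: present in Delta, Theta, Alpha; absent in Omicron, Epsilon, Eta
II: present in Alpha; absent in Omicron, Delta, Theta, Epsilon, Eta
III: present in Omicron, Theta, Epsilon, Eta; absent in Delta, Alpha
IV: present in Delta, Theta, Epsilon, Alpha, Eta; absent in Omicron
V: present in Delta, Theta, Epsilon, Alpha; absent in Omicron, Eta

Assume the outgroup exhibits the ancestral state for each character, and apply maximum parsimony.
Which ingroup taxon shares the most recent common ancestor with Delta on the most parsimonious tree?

Alpha

Character polarity is set by the outgroup: the derived state is whichever differs from the outgroup's state, so for III the derived state is 'absent', and for the remaining characters it is 'present'.
Only Alpha, Delta, and Theta show the derived state 'present' for I, supporting them as a clade.
II: derived state 'present' in Alpha only — an autapomorphy, so it tells us nothing about relationships among taxa.
III: derived state 'absent' in Alpha and Delta only — synapomorphy for {Alpha, Delta}.
All ingroup taxa share the derived state 'present' for IV; it defines the ingroup but does not resolve relationships within it.
Only Alpha, Delta, Epsilon, and Theta show the derived state 'present' for V, supporting them as a clade.
Most parsimonious ingroup topology: ((Epsilon,((Delta,Alpha),Theta)),Eta).
Delta and Alpha form a cherry on this tree, so they are sister taxa.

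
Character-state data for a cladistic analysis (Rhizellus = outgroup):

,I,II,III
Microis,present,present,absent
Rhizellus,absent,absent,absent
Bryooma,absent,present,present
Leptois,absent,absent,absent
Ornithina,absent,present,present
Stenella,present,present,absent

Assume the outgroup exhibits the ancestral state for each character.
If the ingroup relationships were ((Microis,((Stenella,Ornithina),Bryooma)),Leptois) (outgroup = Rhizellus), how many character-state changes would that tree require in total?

5

Map each character onto ((Microis,((Stenella,Ornithina),Bryooma)),Leptois) (rooted by Rhizellus) and count the minimum state changes it requires (Fitch parsimony):
I: 2; II: 1; III: 2.
Total tree length = 5.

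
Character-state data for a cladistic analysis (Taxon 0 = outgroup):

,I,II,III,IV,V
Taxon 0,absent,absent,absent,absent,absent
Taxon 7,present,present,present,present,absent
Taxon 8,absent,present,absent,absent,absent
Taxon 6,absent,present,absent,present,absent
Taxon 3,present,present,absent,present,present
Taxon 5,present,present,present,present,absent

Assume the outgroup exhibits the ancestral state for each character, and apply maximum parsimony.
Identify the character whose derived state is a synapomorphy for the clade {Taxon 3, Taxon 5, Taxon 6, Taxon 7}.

IV

The outgroup has state 'absent' for every character, so 'present' is the derived state throughout.
Only Taxon 3, Taxon 5, and Taxon 7 show the derived state 'present' for I, supporting them as a clade.
All ingroup taxa share the derived state 'present' for II; it defines the ingroup but does not resolve relationships within it.
Only Taxon 5 and Taxon 7 show the derived state 'present' for III, supporting them as a clade.
IV (derived state 'present') is shared by Taxon 3, Taxon 5, Taxon 6, and Taxon 7 — a synapomorphy uniting that clade.
V (derived state 'present') is unique to Taxon 3 (autapomorphy; uninformative for grouping).
Most parsimonious ingroup topology: ((((Taxon 5,Taxon 7),Taxon 3),Taxon 6),Taxon 8).
The clade {Taxon 3, Taxon 5, Taxon 6, Taxon 7} is supported by IV: its derived state 'present' occurs in exactly those taxa and in no other taxon (including the outgroup).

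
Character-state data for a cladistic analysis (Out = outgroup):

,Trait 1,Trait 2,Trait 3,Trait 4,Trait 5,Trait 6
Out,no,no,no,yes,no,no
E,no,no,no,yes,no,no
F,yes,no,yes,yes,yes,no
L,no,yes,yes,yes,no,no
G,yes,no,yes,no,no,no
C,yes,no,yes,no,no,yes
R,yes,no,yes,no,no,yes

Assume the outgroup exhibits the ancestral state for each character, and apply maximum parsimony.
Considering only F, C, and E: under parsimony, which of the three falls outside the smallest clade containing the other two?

E

Character polarity is set by the outgroup: the derived state is whichever differs from the outgroup's state, so for Trait 4 the derived state is 'no', and for the remaining characters it is 'yes'.
Trait 1 (derived state 'yes') is shared by C, F, G, and R — a synapomorphy uniting that clade.
Trait 2: derived state 'yes' in L only — an autapomorphy, so it tells us nothing about relationships among taxa.
Only C, F, G, L, and R show the derived state 'yes' for Trait 3, supporting them as a clade.
Trait 4: derived state 'no' in C, G, and R only — synapomorphy for {C, G, R}.
Trait 5: derived state 'yes' in F only — an autapomorphy, so it tells us nothing about relationships among taxa.
Trait 6: derived state 'yes' in C and R only — synapomorphy for {C, R}.
Most parsimonious ingroup topology: (E,((F,(G,(C,R))),L)).
C and F share a more recent common ancestor with each other than either does with E, so E is the least closely related of the three.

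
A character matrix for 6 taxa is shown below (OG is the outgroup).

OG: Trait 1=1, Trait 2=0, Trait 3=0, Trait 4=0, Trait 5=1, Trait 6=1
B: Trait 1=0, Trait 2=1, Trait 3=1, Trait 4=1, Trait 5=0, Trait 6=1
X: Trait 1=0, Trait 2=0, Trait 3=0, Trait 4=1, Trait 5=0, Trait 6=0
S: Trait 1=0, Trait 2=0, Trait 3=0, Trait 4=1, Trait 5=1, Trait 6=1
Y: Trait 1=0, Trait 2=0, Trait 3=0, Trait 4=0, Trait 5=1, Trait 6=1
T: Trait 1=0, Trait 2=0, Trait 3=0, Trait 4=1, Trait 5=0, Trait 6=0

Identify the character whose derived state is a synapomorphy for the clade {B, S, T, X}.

Trait 4

Character polarity is set by the outgroup: the derived state is whichever differs from the outgroup's state, so for Trait 1, Trait 5, Trait 6 the derived state is '0', and for the remaining characters it is '1'.
Trait 1 (derived state '0') is shared by all ingroup taxa — unites the whole ingroup.
Trait 2: derived state '1' in B only — an autapomorphy, so it tells us nothing about relationships among taxa.
Trait 3 (derived state '1') is unique to B (autapomorphy; uninformative for grouping).
Trait 4: derived state '1' in B, S, T, and X only — synapomorphy for {B, S, T, X}.
Trait 5: derived state '0' in B, T, and X only — synapomorphy for {B, T, X}.
Trait 6: derived state '0' in T and X only — synapomorphy for {T, X}.
Most parsimonious ingroup topology: (((B,(X,T)),S),Y).
The clade {B, S, T, X} is supported by Trait 4: its derived state '1' occurs in exactly those taxa and in no other taxon (including the outgroup).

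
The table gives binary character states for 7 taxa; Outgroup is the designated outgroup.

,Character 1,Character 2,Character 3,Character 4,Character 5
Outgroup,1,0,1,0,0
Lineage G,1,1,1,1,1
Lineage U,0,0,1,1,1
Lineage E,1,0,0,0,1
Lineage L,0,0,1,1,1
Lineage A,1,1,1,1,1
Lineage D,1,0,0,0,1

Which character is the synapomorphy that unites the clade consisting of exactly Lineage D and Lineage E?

Character polarity is set by the outgroup: the derived state is whichever differs from the outgroup's state, so for Character 1, Character 3 the derived state is '0', and for the remaining characters it is '1'.
Character 1: derived state '0' in Lineage L and Lineage U only — synapomorphy for {Lineage L, Lineage U}.
Character 2 (derived state '1') is shared by Lineage A and Lineage G — a synapomorphy uniting that clade.
Character 3: derived state '0' in Lineage D and Lineage E only — synapomorphy for {Lineage D, Lineage E}.
Character 4 (derived state '1') is shared by Lineage A, Lineage G, Lineage L, and Lineage U — a synapomorphy uniting that clade.
All ingroup taxa share the derived state '1' for Character 5; it defines the ingroup but does not resolve relationships within it.
Most parsimonious ingroup topology: (((Lineage G,Lineage A),(Lineage U,Lineage L)),(Lineage E,Lineage D)).
The clade {Lineage D, Lineage E} is supported by Character 3: its derived state '0' occurs in exactly those taxa and in no other taxon (including the outgroup).

Character 3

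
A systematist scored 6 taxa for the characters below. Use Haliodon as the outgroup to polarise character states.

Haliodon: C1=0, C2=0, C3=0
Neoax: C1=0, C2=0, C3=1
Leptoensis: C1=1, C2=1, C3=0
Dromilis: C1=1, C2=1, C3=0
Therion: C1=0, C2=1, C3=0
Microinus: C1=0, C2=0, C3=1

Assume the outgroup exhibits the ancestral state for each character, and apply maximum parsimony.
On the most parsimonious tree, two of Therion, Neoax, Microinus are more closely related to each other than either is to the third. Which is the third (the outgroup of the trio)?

Therion

The outgroup has state '0' for every character, so '1' is the derived state throughout.
Only Dromilis and Leptoensis show the derived state '1' for C1, supporting them as a clade.
C2: derived state '1' in Dromilis, Leptoensis, and Therion only — synapomorphy for {Dromilis, Leptoensis, Therion}.
C3 (derived state '1') is shared by Microinus and Neoax — a synapomorphy uniting that clade.
Most parsimonious ingroup topology: ((Neoax,Microinus),((Leptoensis,Dromilis),Therion)).
Neoax and Microinus share a more recent common ancestor with each other than either does with Therion, so Therion is the least closely related of the three.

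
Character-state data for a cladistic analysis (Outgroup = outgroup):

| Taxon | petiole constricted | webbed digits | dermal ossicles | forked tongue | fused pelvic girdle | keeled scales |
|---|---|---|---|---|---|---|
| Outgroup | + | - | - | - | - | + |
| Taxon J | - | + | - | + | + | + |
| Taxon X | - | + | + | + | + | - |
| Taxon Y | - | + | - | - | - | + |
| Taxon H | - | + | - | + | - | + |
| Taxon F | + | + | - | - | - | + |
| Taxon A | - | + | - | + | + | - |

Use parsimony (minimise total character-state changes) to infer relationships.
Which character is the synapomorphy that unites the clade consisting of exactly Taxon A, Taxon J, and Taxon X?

fused pelvic girdle

Character polarity is set by the outgroup: the derived state is whichever differs from the outgroup's state, so for petiole constricted, keeled scales the derived state is '-', and for the remaining characters it is '+'.
Only Taxon A, Taxon H, Taxon J, Taxon X, and Taxon Y show the derived state '-' for petiole constricted, supporting them as a clade.
webbed digits (derived state '+') is shared by all ingroup taxa — unites the whole ingroup.
dermal ossicles (derived state '+') is unique to Taxon X (autapomorphy; uninformative for grouping).
Only Taxon A, Taxon H, Taxon J, and Taxon X show the derived state '+' for forked tongue, supporting them as a clade.
fused pelvic girdle: derived state '+' in Taxon A, Taxon J, and Taxon X only — synapomorphy for {Taxon A, Taxon J, Taxon X}.
keeled scales (derived state '-') is shared by Taxon A and Taxon X — a synapomorphy uniting that clade.
Most parsimonious ingroup topology: ((((Taxon J,(Taxon X,Taxon A)),Taxon H),Taxon Y),Taxon F).
The clade {Taxon A, Taxon J, Taxon X} is supported by fused pelvic girdle: its derived state '+' occurs in exactly those taxa and in no other taxon (including the outgroup).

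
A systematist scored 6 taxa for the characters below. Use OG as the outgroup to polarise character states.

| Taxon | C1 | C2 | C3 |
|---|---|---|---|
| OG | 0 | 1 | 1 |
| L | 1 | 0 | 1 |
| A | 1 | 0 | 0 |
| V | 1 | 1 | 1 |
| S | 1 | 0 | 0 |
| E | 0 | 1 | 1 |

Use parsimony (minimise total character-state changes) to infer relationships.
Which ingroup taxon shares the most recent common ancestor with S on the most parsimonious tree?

A

Character polarity is set by the outgroup: the derived state is whichever differs from the outgroup's state, so for C2, C3 the derived state is '0', and for the remaining characters it is '1'.
C1 (derived state '1') is shared by A, L, S, and V — a synapomorphy uniting that clade.
Only A, L, and S show the derived state '0' for C2, supporting them as a clade.
C3: derived state '0' in A and S only — synapomorphy for {A, S}.
Most parsimonious ingroup topology: (((L,(A,S)),V),E).
S and A form a cherry on this tree, so they are sister taxa.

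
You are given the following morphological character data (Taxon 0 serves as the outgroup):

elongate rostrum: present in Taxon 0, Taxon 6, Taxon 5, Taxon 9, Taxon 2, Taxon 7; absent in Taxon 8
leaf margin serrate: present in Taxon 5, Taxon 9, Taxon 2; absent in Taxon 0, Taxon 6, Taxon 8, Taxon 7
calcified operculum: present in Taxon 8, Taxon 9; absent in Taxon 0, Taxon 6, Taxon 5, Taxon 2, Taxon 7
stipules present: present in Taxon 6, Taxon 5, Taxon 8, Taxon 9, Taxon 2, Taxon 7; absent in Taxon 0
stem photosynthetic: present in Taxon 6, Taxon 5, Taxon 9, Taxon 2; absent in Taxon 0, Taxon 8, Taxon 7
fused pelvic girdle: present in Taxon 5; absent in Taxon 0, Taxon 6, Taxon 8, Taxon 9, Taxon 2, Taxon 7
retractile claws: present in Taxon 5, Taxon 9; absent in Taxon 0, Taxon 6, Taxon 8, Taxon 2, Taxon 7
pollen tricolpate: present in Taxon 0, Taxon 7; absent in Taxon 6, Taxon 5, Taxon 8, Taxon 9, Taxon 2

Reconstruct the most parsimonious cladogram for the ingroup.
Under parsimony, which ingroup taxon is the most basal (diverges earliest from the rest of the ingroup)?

Character polarity is set by the outgroup: the derived state is whichever differs from the outgroup's state, so for elongate rostrum, pollen tricolpate the derived state is 'absent', and for the remaining characters it is 'present'.
elongate rostrum: derived state 'absent' in Taxon 8 only — an autapomorphy, so it tells us nothing about relationships among taxa.
leaf margin serrate: derived state 'present' in Taxon 2, Taxon 5, and Taxon 9 only — synapomorphy for {Taxon 2, Taxon 5, Taxon 9}.
calcified operculum (state 'present') occurs in Taxon 8 and Taxon 9 but conflicts with the nesting implied by the other characters — most parsimoniously interpreted as homoplasy.
All ingroup taxa share the derived state 'present' for stipules present; it defines the ingroup but does not resolve relationships within it.
Only Taxon 2, Taxon 5, Taxon 6, and Taxon 9 show the derived state 'present' for stem photosynthetic, supporting them as a clade.
fused pelvic girdle (derived state 'present') is unique to Taxon 5 (autapomorphy; uninformative for grouping).
Only Taxon 5 and Taxon 9 show the derived state 'present' for retractile claws, supporting them as a clade.
pollen tricolpate (derived state 'absent') is shared by Taxon 2, Taxon 5, Taxon 6, Taxon 8, and Taxon 9 — a synapomorphy uniting that clade.
Most parsimonious ingroup topology: (((Taxon 6,((Taxon 5,Taxon 9),Taxon 2)),Taxon 8),Taxon 7).
Taxon 7 is sister to the clade containing all other ingroup taxa, so it is the earliest-diverging (most basal) ingroup lineage.

Taxon 7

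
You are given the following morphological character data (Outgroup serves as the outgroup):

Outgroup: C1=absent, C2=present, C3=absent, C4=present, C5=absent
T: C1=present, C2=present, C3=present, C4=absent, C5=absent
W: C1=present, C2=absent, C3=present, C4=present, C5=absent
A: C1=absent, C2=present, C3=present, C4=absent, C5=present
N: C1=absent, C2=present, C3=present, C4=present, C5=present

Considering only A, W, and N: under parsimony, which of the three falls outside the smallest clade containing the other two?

W

Character polarity is set by the outgroup: the derived state is whichever differs from the outgroup's state, so for C2, C4 the derived state is 'absent', and for the remaining characters it is 'present'.
C1: derived state 'present' in T and W only — synapomorphy for {T, W}.
C2 (derived state 'absent') is unique to W (autapomorphy; uninformative for grouping).
All ingroup taxa share the derived state 'present' for C3; it defines the ingroup but does not resolve relationships within it.
C4 (state 'absent') occurs in A and T but conflicts with the nesting implied by the other characters — most parsimoniously interpreted as homoplasy.
C5 (derived state 'present') is shared by A and N — a synapomorphy uniting that clade.
Most parsimonious ingroup topology: ((T,W),(A,N)).
A and N share a more recent common ancestor with each other than either does with W, so W is the least closely related of the three.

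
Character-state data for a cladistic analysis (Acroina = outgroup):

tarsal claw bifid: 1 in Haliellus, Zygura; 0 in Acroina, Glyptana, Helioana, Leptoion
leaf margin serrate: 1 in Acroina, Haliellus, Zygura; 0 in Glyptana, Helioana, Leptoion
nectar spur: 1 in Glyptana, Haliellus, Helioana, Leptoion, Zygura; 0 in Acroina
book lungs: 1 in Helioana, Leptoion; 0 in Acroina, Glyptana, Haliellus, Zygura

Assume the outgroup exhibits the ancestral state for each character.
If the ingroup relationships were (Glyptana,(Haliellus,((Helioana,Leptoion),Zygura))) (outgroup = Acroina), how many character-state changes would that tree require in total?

6

Map each character onto (Glyptana,(Haliellus,((Helioana,Leptoion),Zygura))) (rooted by Acroina) and count the minimum state changes it requires (Fitch parsimony):
tarsal claw bifid: 2; leaf margin serrate: 2; nectar spur: 1; book lungs: 1.
Total tree length = 6.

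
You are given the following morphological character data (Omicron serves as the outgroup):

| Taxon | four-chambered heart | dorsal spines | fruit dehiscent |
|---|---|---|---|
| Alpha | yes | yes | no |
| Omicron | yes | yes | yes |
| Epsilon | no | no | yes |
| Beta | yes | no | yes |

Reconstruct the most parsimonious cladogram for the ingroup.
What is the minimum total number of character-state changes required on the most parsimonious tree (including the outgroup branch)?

3

The outgroup has state 'yes' for every character, so 'no' is the derived state throughout.
four-chambered heart: derived state 'no' in Epsilon only — an autapomorphy, so it tells us nothing about relationships among taxa.
Only Beta and Epsilon show the derived state 'no' for dorsal spines, supporting them as a clade.
fruit dehiscent: derived state 'no' in Alpha only — an autapomorphy, so it tells us nothing about relationships among taxa.
Most parsimonious ingroup topology: ((Beta,Epsilon),Alpha).
Changes per character on this tree: four-chambered heart: 1; dorsal spines: 1; fruit dehiscent: 1.
Total = 3.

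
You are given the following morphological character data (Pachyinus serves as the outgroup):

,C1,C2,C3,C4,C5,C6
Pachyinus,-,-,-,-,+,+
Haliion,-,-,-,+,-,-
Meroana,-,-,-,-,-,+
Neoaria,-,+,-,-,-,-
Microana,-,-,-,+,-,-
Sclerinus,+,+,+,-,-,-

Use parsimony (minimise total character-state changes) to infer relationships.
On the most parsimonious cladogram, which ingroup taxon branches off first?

Meroana

Character polarity is set by the outgroup: the derived state is whichever differs from the outgroup's state, so for C5, C6 the derived state is '-', and for the remaining characters it is '+'.
C1 (derived state '+') is unique to Sclerinus (autapomorphy; uninformative for grouping).
Only Neoaria and Sclerinus show the derived state '+' for C2, supporting them as a clade.
C3 (derived state '+') is unique to Sclerinus (autapomorphy; uninformative for grouping).
Only Haliion and Microana show the derived state '+' for C4, supporting them as a clade.
All ingroup taxa share the derived state '-' for C5; it defines the ingroup but does not resolve relationships within it.
C6 (derived state '-') is shared by Haliion, Microana, Neoaria, and Sclerinus — a synapomorphy uniting that clade.
Most parsimonious ingroup topology: (((Haliion,Microana),(Neoaria,Sclerinus)),Meroana).
Meroana is sister to the clade containing all other ingroup taxa, so it is the earliest-diverging (most basal) ingroup lineage.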